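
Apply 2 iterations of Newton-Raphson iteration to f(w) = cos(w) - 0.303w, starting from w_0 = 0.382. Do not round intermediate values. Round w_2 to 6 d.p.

f'(w) = -sin(w) - 0.303
w_0 = 0.382000: f = 0.812175, f' = -0.675777 → w_1 = 0.382000 - (0.812175)/(-0.675777) = 1.583839
w_1 = 1.583839: f = -0.492945, f' = -1.302915 → w_2 = 1.583839 - (-0.492945)/(-1.302915) = 1.205498

1.205498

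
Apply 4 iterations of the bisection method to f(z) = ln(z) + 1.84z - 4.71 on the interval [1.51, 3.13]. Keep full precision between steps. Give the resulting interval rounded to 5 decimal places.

f(1.510000) = -1.519490, f(3.130000) = 2.190233 (opposite signs)
step 1: m = 2.320000, f(m) = 0.400367 > 0 → root in [1.510000, 2.320000]
step 2: m = 1.915000, f(m) = -0.536682 < 0 → root in [1.915000, 2.320000]
step 3: m = 2.117500, f(m) = -0.063564 < 0 → root in [2.117500, 2.320000]
step 4: m = 2.218750, f(m) = 0.169444 > 0 → root in [2.117500, 2.218750]

[2.11750, 2.21875]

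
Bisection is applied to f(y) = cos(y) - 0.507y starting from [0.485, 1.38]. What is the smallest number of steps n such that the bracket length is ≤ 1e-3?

10

Initial width b − a = 1.38 − 0.485 = 0.895000.
After n steps the width is (b−a)/2^n; need (b−a)/2^n ≤ 1e-3.
So n ≥ log₂(0.895000/1e-3) = log₂(895.0000) ≈ 9.8057.
Hence n = 10.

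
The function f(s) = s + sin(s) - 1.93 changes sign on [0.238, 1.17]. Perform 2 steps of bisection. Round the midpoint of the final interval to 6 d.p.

1.053500

f(0.238000) = -1.456241, f(1.170000) = 0.160751 (opposite signs)
step 1: m = 0.704000, f(m) = -0.578728 < 0 → root in [0.704000, 1.170000]
step 2: m = 0.937000, f(m) = -0.187215 < 0 → root in [0.937000, 1.170000]
Midpoint of [0.937000, 1.170000] = 1.053500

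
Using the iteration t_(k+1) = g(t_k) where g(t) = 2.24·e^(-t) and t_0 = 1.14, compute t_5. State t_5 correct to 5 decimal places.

0.77747

t_1 = g(1.140000) = 0.716395
t_2 = g(0.716395) = 1.094263
t_3 = g(1.094263) = 0.749921
t_4 = g(0.749921) = 1.058185
t_5 = g(1.058185) = 0.777471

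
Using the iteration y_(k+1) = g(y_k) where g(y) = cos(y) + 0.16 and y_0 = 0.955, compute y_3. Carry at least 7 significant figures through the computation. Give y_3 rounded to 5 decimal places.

y_1 = g(0.955000) = 0.737609
y_2 = g(0.737609) = 0.900079
y_3 = g(0.900079) = 0.781548

0.78155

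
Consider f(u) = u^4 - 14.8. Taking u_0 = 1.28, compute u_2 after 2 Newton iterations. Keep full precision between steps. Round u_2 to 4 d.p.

2.2262

Newton update: u ← u − f(u)/f'(u).
f'(u) = 4u^3
u_0 = 1.280000: f = -12.115645, f' = 8.388608 → u_1 = 1.280000 - (-12.115645)/(8.388608) = 2.724297
u_1 = 2.724297: f = 40.283068, f' = 80.876729 → u_2 = 2.724297 - (40.283068)/(80.876729) = 2.226218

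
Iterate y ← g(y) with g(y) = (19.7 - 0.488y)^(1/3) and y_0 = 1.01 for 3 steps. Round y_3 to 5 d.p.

y_1 = g(1.010000) = 2.678063
y_2 = g(2.678063) = 2.639682
y_3 = g(2.639682) = 2.640578

2.64058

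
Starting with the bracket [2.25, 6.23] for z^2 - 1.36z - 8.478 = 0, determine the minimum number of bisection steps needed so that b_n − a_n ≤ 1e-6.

22

Initial width b − a = 6.23 − 2.25 = 3.980000.
After n steps the width is (b−a)/2^n; need (b−a)/2^n ≤ 1e-6.
So n ≥ log₂(3.980000/1e-6) = log₂(3980000.0000) ≈ 21.9243.
Hence n = 22.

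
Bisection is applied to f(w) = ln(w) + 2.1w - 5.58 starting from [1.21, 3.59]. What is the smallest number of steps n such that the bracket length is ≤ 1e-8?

28

Initial width b − a = 3.59 − 1.21 = 2.380000.
After n steps the width is (b−a)/2^n; need (b−a)/2^n ≤ 1e-8.
So n ≥ log₂(2.380000/1e-8) = log₂(238000000.0000) ≈ 27.8264.
Hence n = 28.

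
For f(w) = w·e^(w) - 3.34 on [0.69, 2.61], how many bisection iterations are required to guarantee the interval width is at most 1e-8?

Initial width b − a = 2.61 − 0.69 = 1.920000.
After n steps the width is (b−a)/2^n; need (b−a)/2^n ≤ 1e-8.
So n ≥ log₂(1.920000/1e-8) = log₂(192000000.0000) ≈ 27.5165.
Hence n = 28.

28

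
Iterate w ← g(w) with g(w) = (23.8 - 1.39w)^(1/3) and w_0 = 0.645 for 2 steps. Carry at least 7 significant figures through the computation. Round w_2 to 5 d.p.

2.70773

w_1 = g(0.645000) = 2.839882
w_2 = g(2.839882) = 2.707731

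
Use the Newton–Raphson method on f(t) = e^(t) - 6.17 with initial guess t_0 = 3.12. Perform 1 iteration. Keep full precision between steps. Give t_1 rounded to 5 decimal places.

2.39245

Newton update: t ← t − f(t)/f'(t).
f'(t) = e^(t)
t_0 = 3.120000: f = 16.476380, f' = 22.646380 → t_1 = 3.120000 - (16.476380)/(22.646380) = 2.392450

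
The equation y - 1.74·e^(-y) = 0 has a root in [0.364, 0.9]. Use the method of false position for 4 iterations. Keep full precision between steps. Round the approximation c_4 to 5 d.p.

f(0.364000) = -0.845111, f(0.900000) = 0.192569
step 1: c = 0.800531, f(c) = 0.019114 > 0 → new bracket [0.364000, 0.800531]
step 2: c = 0.790876, f(c) = 0.001878 > 0 → new bracket [0.364000, 0.790876]
step 3: c = 0.789930, f(c) = 0.000184 > 0 → new bracket [0.364000, 0.789930]
step 4: c = 0.789837, f(c) = 0.000018 > 0 → new bracket [0.364000, 0.789837]

0.78984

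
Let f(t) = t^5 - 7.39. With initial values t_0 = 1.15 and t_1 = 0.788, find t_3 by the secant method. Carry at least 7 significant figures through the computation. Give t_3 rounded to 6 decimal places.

f(t_0) = -5.378643, f(t_1) = -7.086170
t_2 = 0.788000 - (-7.086170)·(0.788000 - 1.150000)/(-7.086170 - (-5.378643)) = 2.290286; f(t_2) = 55.625651
t_3 = 2.290286 - (55.625651)·(2.290286 - 0.788000)/(55.625651 - (-7.086170)) = 0.957752; f(t_3) = -6.584130

0.957752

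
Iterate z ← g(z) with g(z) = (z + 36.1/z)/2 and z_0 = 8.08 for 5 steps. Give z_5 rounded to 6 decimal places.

z_1 = g(8.080000) = 6.273911
z_2 = g(6.273911) = 6.013949
z_3 = g(6.013949) = 6.008330
z_4 = g(6.008330) = 6.008328
z_5 = g(6.008328) = 6.008328

6.008328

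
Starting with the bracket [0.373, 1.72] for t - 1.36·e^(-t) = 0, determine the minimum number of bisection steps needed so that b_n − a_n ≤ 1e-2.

8

Initial width b − a = 1.72 − 0.373 = 1.347000.
After n steps the width is (b−a)/2^n; need (b−a)/2^n ≤ 1e-2.
So n ≥ log₂(1.347000/1e-2) = log₂(134.7000) ≈ 7.0736.
Hence n = 8.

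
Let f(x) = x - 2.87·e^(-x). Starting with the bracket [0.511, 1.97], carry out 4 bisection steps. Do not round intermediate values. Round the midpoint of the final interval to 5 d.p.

f(0.511000) = -1.210700, f(1.970000) = 1.569759 (opposite signs)
step 1: m = 1.240500, f(m) = 0.410382 > 0 → root in [0.511000, 1.240500]
step 2: m = 0.875750, f(m) = -0.319747 < 0 → root in [0.875750, 1.240500]
step 3: m = 1.058125, f(m) = 0.061931 > 0 → root in [0.875750, 1.058125]
step 4: m = 0.966938, f(m) = -0.124368 < 0 → root in [0.966938, 1.058125]
Midpoint of [0.966938, 1.058125] = 1.012531

1.01253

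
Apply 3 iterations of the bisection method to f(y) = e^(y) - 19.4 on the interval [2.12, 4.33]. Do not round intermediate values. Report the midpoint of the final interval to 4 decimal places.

f(2.120000) = -11.068863, f(4.330000) = 56.544287 (opposite signs)
step 1: m = 3.225000, f(m) = 5.753574 > 0 → root in [2.120000, 3.225000]
step 2: m = 2.672500, f(m) = -4.923886 < 0 → root in [2.672500, 3.225000]
step 3: m = 2.948750, f(m) = -0.317914 < 0 → root in [2.948750, 3.225000]
Midpoint of [2.948750, 3.225000] = 3.086875

3.0869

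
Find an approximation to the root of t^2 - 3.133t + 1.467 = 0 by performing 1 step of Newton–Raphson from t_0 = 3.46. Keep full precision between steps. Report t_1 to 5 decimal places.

2.77386

Newton update: t ← t − f(t)/f'(t).
f'(t) = 2t - 3.133
t_0 = 3.460000: f = 2.598420, f' = 3.787000 → t_1 = 3.460000 - (2.598420)/(3.787000) = 2.773858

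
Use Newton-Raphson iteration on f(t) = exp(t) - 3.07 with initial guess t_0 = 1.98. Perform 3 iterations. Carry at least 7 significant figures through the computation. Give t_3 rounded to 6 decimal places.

1.122329

f'(t) = exp(t)
t_0 = 1.980000: f = 4.172743, f' = 7.242743 → t_1 = 1.980000 - (4.172743)/(7.242743) = 1.403873
t_1 = 1.403873: f = 1.000934, f' = 4.070934 → t_2 = 1.403873 - (1.000934)/(4.070934) = 1.157999
t_2 = 1.157999: f = 0.113557, f' = 3.183557 → t_3 = 1.157999 - (0.113557)/(3.183557) = 1.122329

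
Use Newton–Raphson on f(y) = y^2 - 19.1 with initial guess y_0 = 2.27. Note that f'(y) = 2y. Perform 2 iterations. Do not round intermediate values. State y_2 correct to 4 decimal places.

Newton update: y ← y − f(y)/f'(y).
y_0 = 2.270000: f = -13.947100, f' = 4.540000 → y_1 = 2.270000 - (-13.947100)/(4.540000) = 5.342048
y_1 = 5.342048: f = 9.437482, f' = 10.684097 → y_2 = 5.342048 - (9.437482)/(10.684097) = 4.458728

4.4587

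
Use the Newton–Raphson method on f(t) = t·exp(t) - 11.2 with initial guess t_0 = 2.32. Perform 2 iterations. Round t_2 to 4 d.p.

f'(t) = (t + 1)·exp(t)
t_0 = 2.320000: f = 12.407564, f' = 33.783239 → t_1 = 2.320000 - (12.407564)/(33.783239) = 1.952730
t_1 = 1.952730: f = 2.562653, f' = 20.810557 → t_2 = 1.952730 - (2.562653)/(20.810557) = 1.829588

1.8296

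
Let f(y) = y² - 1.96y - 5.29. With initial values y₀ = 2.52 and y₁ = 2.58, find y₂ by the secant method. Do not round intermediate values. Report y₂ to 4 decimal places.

3.7553

f(y_0) = -3.878800, f(y_1) = -3.690400
y_2 = 2.580000 - (-3.690400)·(2.580000 - 2.520000)/(-3.690400 - (-3.878800)) = 3.755287; f(y_2) = 1.451816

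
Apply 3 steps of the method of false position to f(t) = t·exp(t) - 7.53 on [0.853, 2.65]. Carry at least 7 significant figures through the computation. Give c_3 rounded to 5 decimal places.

1.42092

f(0.853000) = -5.528285, f(2.650000) = 29.978202
step 1: c = 1.132789, f(c) = -4.013480 < 0 → new bracket [1.132789, 2.650000]
step 2: c = 1.311930, f(c) = -2.658368 < 0 → new bracket [1.311930, 2.650000]
step 3: c = 1.420921, f(c) = -1.646067 < 0 → new bracket [1.420921, 2.650000]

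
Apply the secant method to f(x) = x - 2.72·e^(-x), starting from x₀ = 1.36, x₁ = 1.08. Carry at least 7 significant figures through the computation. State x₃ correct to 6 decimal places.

1.000452

Secant update: x_(k+1) = x_k − f(x_k)·(x_k − x_(k-1))/(f(x_k) − f(x_(k-1))).
f(x_0) = 0.661883, f(x_1) = 0.156300
x_2 = 1.080000 - (0.156300)·(1.080000 - 1.360000)/(0.156300 - (0.661883)) = 0.993438; f(x_2) = -0.013781
x_3 = 0.993438 - (-0.013781)·(0.993438 - 1.080000)/(-0.013781 - (0.156300)) = 1.000452; f(x_3) = 0.000272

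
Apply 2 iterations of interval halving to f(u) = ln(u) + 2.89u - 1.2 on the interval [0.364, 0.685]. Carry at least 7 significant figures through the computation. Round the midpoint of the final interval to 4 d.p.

f(0.364000) = -1.158641, f(0.685000) = 0.401314 (opposite signs)
step 1: m = 0.524500, f(m) = -0.329505 < 0 → root in [0.524500, 0.685000]
step 2: m = 0.604750, f(m) = 0.044787 > 0 → root in [0.524500, 0.604750]
Midpoint of [0.524500, 0.604750] = 0.564625

0.5646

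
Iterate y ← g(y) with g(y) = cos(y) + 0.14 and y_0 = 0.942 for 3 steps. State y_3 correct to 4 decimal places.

y_1 = g(0.942000) = 0.728172
y_2 = g(0.728172) = 0.886392
y_3 = g(0.886392) = 0.772211

0.7722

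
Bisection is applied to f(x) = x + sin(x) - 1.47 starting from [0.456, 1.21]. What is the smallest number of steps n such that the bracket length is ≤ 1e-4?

13

Initial width b − a = 1.21 − 0.456 = 0.754000.
After n steps the width is (b−a)/2^n; need (b−a)/2^n ≤ 1e-4.
So n ≥ log₂(0.754000/1e-4) = log₂(7540.0000) ≈ 12.8803.
Hence n = 13.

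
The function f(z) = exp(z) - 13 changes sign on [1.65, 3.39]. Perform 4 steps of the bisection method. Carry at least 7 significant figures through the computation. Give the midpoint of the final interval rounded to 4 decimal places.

2.5744

f(1.650000) = -7.793020, f(3.390000) = 16.665952 (opposite signs)
step 1: m = 2.520000, f(m) = -0.571403 < 0 → root in [2.520000, 3.390000]
step 2: m = 2.955000, f(m) = 6.201723 > 0 → root in [2.520000, 2.955000]
step 3: m = 2.737500, f(m) = 2.448316 > 0 → root in [2.520000, 2.737500]
step 4: m = 2.628750, f(m) = 0.856439 > 0 → root in [2.520000, 2.628750]
Midpoint of [2.520000, 2.628750] = 2.574375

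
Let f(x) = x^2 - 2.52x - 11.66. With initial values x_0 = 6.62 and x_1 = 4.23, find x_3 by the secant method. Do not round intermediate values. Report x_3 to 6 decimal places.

4.914039

f(x_0) = 15.482000, f(x_1) = -4.426700
x_2 = 4.230000 - (-4.426700)·(4.230000 - 6.620000)/(-4.426700 - (15.482000)) = 4.761417; f(x_2) = -0.987682
x_3 = 4.761417 - (-0.987682)·(4.761417 - 4.230000)/(-0.987682 - (-4.426700)) = 4.914039; f(x_3) = 0.104400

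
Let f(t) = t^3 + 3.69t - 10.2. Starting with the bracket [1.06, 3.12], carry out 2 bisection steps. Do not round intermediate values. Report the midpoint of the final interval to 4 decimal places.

f(1.060000) = -5.097584, f(3.120000) = 31.684128 (opposite signs)
step 1: m = 2.090000, f(m) = 6.641429 > 0 → root in [1.060000, 2.090000]
step 2: m = 1.575000, f(m) = -0.481266 < 0 → root in [1.575000, 2.090000]
Midpoint of [1.575000, 2.090000] = 1.832500

1.8325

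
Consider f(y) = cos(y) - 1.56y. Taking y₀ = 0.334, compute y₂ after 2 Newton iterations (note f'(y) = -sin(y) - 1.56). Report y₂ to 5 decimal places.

0.54739

y_0 = 0.334000: f = 0.423699, f' = -1.887825 → y_1 = 0.334000 - (0.423699)/(-1.887825) = 0.558437
y_1 = 0.558437: f = -0.023078, f' = -2.089862 → y_2 = 0.558437 - (-0.023078)/(-2.089862) = 0.547394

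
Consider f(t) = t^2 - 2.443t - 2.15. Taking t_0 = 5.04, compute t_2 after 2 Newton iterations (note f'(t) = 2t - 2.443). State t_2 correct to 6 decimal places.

t_0 = 5.040000: f = 10.938880, f' = 7.637000 → t_1 = 5.040000 - (10.938880)/(7.637000) = 3.607647
t_1 = 3.607647: f = 2.051635, f' = 4.772294 → t_2 = 3.607647 - (2.051635)/(4.772294) = 3.177742

3.177742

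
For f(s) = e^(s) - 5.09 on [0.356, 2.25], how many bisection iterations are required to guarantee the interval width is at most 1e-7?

25

Initial width b − a = 2.25 − 0.356 = 1.894000.
After n steps the width is (b−a)/2^n; need (b−a)/2^n ≤ 1e-7.
So n ≥ log₂(1.894000/1e-7) = log₂(18940000.0000) ≈ 24.1749.
Hence n = 25.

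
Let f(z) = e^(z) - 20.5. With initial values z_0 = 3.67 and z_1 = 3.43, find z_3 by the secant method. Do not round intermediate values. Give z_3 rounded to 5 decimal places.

3.04149

f(z_0) = 18.751906, f(z_1) = 10.376643
z_2 = 3.430000 - (10.376643)·(3.430000 - 3.670000)/(10.376643 - (18.751906)) = 3.132649; f(z_2) = 2.434649
z_3 = 3.132649 - (2.434649)·(3.132649 - 3.430000)/(2.434649 - (10.376643)) = 3.041495; f(z_3) = 0.436513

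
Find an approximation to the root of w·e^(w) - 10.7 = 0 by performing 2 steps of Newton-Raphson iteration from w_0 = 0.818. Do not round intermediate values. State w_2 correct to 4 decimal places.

2.3567

f'(w) = (w + 1)·e^(w)
w_0 = 0.818000: f = -8.846442, f' = 4.119521 → w_1 = 0.818000 - (-8.846442)/(4.119521) = 2.965444
w_1 = 2.965444: f = 46.839456, f' = 76.942774 → w_2 = 2.965444 - (46.839456)/(76.942774) = 2.356687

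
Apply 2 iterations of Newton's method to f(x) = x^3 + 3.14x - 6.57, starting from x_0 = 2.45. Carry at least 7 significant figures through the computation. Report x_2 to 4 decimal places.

f'(x) = 3x^2 + 3.14
x_0 = 2.450000: f = 15.829125, f' = 21.147500 → x_1 = 2.450000 - (15.829125)/(21.147500) = 1.701490
x_1 = 1.701490: f = 3.698603, f' = 11.825200 → x_2 = 1.701490 - (3.698603)/(11.825200) = 1.388717

1.3887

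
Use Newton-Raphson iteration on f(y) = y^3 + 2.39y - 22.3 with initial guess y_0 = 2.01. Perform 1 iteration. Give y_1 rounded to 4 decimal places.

f'(y) = 3y^2 + 2.39
y_0 = 2.010000: f = -9.375499, f' = 14.510300 → y_1 = 2.010000 - (-9.375499)/(14.510300) = 2.656127

2.6561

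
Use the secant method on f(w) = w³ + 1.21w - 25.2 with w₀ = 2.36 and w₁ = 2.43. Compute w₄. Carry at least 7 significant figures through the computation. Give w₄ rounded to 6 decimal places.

2.794139

Secant update: w_(k+1) = w_k − f(w_k)·(w_k − w_(k-1))/(f(w_k) − f(w_(k-1))).
f(w_0) = -9.200144, f(w_1) = -7.910793
w_2 = 2.430000 - (-7.910793)·(2.430000 - 2.360000)/(-7.910793 - (-9.200144)) = 2.859484; f(w_2) = 1.640970
w_3 = 2.859484 - (1.640970)·(2.859484 - 2.430000)/(1.640970 - (-7.910793)) = 2.785700; f(w_3) = -0.211934
w_4 = 2.785700 - (-0.211934)·(2.785700 - 2.859484)/(-0.211934 - (1.640970)) = 2.794139; f(w_4) = -0.004654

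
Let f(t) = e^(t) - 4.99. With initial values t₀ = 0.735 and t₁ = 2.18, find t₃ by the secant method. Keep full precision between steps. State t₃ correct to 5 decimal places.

f(t_0) = -2.904518, f(t_1) = 3.856306
t_2 = 2.180000 - (3.856306)·(2.180000 - 0.735000)/(3.856306 - (-2.904518)) = 1.355787; f(t_2) = -1.110189
t_3 = 1.355787 - (-1.110189)·(1.355787 - 2.180000)/(-1.110189 - (3.856306)) = 1.540028; f(t_3) = -0.325281

1.54003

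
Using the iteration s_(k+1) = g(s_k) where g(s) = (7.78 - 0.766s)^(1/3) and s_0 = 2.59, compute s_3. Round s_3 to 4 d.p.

s_1 = g(2.590000) = 1.796295
s_2 = g(1.796295) = 1.857026
s_3 = g(1.857026) = 1.852518

1.8525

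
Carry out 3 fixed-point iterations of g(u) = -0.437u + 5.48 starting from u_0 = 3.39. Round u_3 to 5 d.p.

3.84884

u_1 = g(3.390000) = 3.998570
u_2 = g(3.998570) = 3.732625
u_3 = g(3.732625) = 3.848843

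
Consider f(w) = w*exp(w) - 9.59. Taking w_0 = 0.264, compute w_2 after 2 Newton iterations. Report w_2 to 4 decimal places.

5.0310

Newton update: w ← w − f(w)/f'(w).
f'(w) = (w+1)*exp(w)
w_0 = 0.264000: f = -9.246238, f' = 1.645890 → w_1 = 0.264000 - (-9.246238)/(1.645890) = 5.881774
w_1 = 5.881774: f = 2098.699709, f' = 2466.734242 → w_2 = 5.881774 - (2098.699709)/(2466.734242) = 5.030973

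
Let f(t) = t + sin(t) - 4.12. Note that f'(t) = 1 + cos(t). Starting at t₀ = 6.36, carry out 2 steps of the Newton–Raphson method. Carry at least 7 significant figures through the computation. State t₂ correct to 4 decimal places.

5.0662

t_0 = 6.360000: f = 2.316739, f' = 1.997051 → t_1 = 6.360000 - (2.316739)/(1.997051) = 5.199920
t_1 = 5.199920: f = 0.196428, f' = 1.468446 → t_2 = 5.199920 - (0.196428)/(1.468446) = 5.066154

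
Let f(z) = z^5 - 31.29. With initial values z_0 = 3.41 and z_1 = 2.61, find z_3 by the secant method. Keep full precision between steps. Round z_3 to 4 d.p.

2.1549

Secant update: z_(k+1) = z_k − f(z_k)·(z_k − z_(k-1))/(f(z_k) − f(z_(k-1))).
f(z_0) = 429.785340, f(z_1) = 89.826284
z_2 = 2.610000 - (89.826284)·(2.610000 - 3.410000)/(89.826284 - (429.785340)) = 2.398619; f(z_2) = 48.107343
z_3 = 2.398619 - (48.107343)·(2.398619 - 2.610000)/(48.107343 - (89.826284)) = 2.154868; f(z_3) = 15.172630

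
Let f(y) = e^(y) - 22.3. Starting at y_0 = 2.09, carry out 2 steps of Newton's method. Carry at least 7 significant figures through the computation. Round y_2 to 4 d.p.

3.3236

f'(y) = e^(y)
y_0 = 2.090000: f = -14.215085, f' = 8.084915 → y_1 = 2.090000 - (-14.215085)/(8.084915) = 3.848223
y_1 = 3.848223: f = 24.609637, f' = 46.909637 → y_2 = 3.848223 - (24.609637)/(46.909637) = 3.323605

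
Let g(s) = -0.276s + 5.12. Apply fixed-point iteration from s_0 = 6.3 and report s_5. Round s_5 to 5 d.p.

4.00888

s_1 = g(6.300000) = 3.381200
s_2 = g(3.381200) = 4.186789
s_3 = g(4.186789) = 3.964446
s_4 = g(3.964446) = 4.025813
s_5 = g(4.025813) = 4.008876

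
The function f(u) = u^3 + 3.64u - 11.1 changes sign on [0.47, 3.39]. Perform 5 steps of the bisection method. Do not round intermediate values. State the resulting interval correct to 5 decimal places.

f(0.470000) = -9.285377, f(3.390000) = 40.197819 (opposite signs)
step 1: m = 1.930000, f(m) = 3.114257 > 0 → root in [0.470000, 1.930000]
step 2: m = 1.200000, f(m) = -5.004000 < 0 → root in [1.200000, 1.930000]
step 3: m = 1.565000, f(m) = -1.570363 < 0 → root in [1.565000, 1.930000]
step 4: m = 1.747500, f(m) = 0.597339 > 0 → root in [1.565000, 1.747500]
step 5: m = 1.656250, f(m) = -0.527885 < 0 → root in [1.656250, 1.747500]

[1.65625, 1.74750]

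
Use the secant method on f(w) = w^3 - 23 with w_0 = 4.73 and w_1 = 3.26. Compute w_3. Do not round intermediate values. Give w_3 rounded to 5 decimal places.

2.86640

Secant update: w_(k+1) = w_k − f(w_k)·(w_k − w_(k-1))/(f(w_k) − f(w_(k-1))).
f(w_0) = 82.823817, f(w_1) = 11.645976
w_2 = 3.260000 - (11.645976)·(3.260000 - 4.730000)/(11.645976 - (82.823817)) = 3.019482; f(w_2) = 4.529425
w_3 = 3.019482 - (4.529425)·(3.019482 - 3.260000)/(4.529425 - (11.645976)) = 2.866400; f(w_3) = 0.551064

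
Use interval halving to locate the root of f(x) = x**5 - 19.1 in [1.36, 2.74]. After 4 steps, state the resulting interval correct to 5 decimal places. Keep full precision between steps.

f(1.360000) = -14.447413, f(2.740000) = 135.337518 (opposite signs)
step 1: m = 2.050000, f(m) = 17.105063 > 0 → root in [1.360000, 2.050000]
step 2: m = 1.705000, f(m) = -4.691396 < 0 → root in [1.705000, 2.050000]
step 3: m = 1.877500, f(m) = 4.229194 > 0 → root in [1.705000, 1.877500]
step 4: m = 1.791250, f(m) = -0.659147 < 0 → root in [1.791250, 1.877500]

[1.79125, 1.87750]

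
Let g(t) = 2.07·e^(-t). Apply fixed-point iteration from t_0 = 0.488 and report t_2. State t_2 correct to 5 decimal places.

t_1 = g(0.488000) = 1.270675
t_2 = g(1.270675) = 0.580929

0.58093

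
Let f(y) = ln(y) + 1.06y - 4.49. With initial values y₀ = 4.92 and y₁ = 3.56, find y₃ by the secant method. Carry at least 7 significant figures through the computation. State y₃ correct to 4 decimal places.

Secant update: y_(k+1) = y_k − f(y_k)·(y_k − y_(k-1))/(f(y_k) − f(y_(k-1))).
f(y_0) = 2.318509, f(y_1) = 0.553361
y_2 = 3.560000 - (0.553361)·(3.560000 - 4.920000)/(0.553361 - (2.318509)) = 3.133650; f(y_2) = -0.026132
y_3 = 3.133650 - (-0.026132)·(3.133650 - 3.560000)/(-0.026132 - (0.553361)) = 3.152876; f(y_3) = 0.000364

3.1529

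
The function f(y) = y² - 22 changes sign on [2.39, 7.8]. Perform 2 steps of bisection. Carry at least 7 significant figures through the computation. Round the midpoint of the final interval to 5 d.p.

4.41875

f(2.390000) = -16.287900, f(7.800000) = 38.840000 (opposite signs)
step 1: m = 5.095000, f(m) = 3.959025 > 0 → root in [2.390000, 5.095000]
step 2: m = 3.742500, f(m) = -7.993694 < 0 → root in [3.742500, 5.095000]
Midpoint of [3.742500, 5.095000] = 4.418750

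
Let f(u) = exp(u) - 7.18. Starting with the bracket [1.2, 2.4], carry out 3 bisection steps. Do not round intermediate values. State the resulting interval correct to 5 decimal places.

f(1.200000) = -3.859883, f(2.400000) = 3.843176 (opposite signs)
step 1: m = 1.800000, f(m) = -1.130353 < 0 → root in [1.800000, 2.400000]
step 2: m = 2.100000, f(m) = 0.986170 > 0 → root in [1.800000, 2.100000]
step 3: m = 1.950000, f(m) = -0.151312 < 0 → root in [1.950000, 2.100000]

[1.95000, 2.10000]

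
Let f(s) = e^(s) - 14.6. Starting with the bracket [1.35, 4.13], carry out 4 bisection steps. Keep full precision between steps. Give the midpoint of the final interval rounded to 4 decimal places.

2.6531

f(1.350000) = -10.742574, f(4.130000) = 47.577923 (opposite signs)
step 1: m = 2.740000, f(m) = 0.886985 > 0 → root in [1.350000, 2.740000]
step 2: m = 2.045000, f(m) = -6.870841 < 0 → root in [2.045000, 2.740000]
step 3: m = 2.392500, f(m) = -3.659188 < 0 → root in [2.392500, 2.740000]
step 4: m = 2.566250, f(m) = -1.583081 < 0 → root in [2.566250, 2.740000]
Midpoint of [2.566250, 2.740000] = 2.653125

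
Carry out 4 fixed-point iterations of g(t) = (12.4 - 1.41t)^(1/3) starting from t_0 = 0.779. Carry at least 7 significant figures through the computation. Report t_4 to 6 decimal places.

t_1 = g(0.779000) = 2.244124
t_2 = g(2.244124) = 2.098092
t_3 = g(2.098092) = 2.113570
t_4 = g(2.113570) = 2.111940

2.111940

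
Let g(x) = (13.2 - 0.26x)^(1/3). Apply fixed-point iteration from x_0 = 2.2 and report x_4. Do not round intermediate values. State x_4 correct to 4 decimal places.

2.3267

x_1 = g(2.200000) = 2.328689
x_2 = g(2.328689) = 2.326631
x_3 = g(2.326631) = 2.326664
x_4 = g(2.326664) = 2.326663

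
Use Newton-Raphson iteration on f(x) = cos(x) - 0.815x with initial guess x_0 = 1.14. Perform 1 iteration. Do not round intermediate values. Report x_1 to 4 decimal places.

f'(x) = -sin(x) - 0.815
x_0 = 1.140000: f = -0.511505, f' = -1.723633 → x_1 = 1.140000 - (-0.511505)/(-1.723633) = 0.843240

0.8432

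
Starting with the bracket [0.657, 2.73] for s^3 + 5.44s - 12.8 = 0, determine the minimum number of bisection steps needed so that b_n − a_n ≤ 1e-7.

25

Initial width b − a = 2.73 − 0.657 = 2.073000.
After n steps the width is (b−a)/2^n; need (b−a)/2^n ≤ 1e-7.
So n ≥ log₂(2.073000/1e-7) = log₂(20730000.0000) ≈ 24.3052.
Hence n = 25.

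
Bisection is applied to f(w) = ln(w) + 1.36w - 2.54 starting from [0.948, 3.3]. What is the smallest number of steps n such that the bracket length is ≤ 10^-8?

Initial width b − a = 3.3 − 0.948 = 2.352000.
After n steps the width is (b−a)/2^n; need (b−a)/2^n ≤ 10^-8.
So n ≥ log₂(2.352000/10^-8) = log₂(235200000.0000) ≈ 27.8093.
Hence n = 28.

28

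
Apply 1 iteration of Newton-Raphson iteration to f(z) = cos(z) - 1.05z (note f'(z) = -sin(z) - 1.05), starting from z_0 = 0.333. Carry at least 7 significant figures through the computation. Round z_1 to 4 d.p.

0.7654

Newton update: z ← z − f(z)/f'(z).
z_0 = 0.333000: f = 0.595416, f' = -1.376880 → z_1 = 0.333000 - (0.595416)/(-1.376880) = 0.765439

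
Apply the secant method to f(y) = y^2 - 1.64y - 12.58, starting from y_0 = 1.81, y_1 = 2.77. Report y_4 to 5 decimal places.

4.39503

f(y_0) = -12.272300, f(y_1) = -9.449900
y_2 = 2.770000 - (-9.449900)·(2.770000 - 1.810000)/(-9.449900 - (-12.272300)) = 5.984252; f(y_2) = 13.417096
y_3 = 5.984252 - (13.417096)·(5.984252 - 2.770000)/(13.417096 - (-9.449900)) = 4.098306; f(y_3) = -2.505113
y_4 = 4.098306 - (-2.505113)·(4.098306 - 5.984252)/(-2.505113 - (13.417096)) = 4.395030; f(y_4) = -0.471561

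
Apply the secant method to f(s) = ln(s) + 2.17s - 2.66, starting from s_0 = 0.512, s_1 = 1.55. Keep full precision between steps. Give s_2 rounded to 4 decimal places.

1.1973

f(s_0) = -2.218391, f(s_1) = 1.141755
s_2 = 1.550000 - (1.141755)·(1.550000 - 0.512000)/(1.141755 - (-2.218391)) = 1.197295; f(s_2) = 0.118194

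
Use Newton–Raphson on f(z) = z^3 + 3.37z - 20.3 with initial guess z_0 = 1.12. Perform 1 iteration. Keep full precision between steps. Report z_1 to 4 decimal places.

3.2398

Newton update: z ← z − f(z)/f'(z).
f'(z) = 3z^2 + 3.37
z_0 = 1.120000: f = -15.120672, f' = 7.133200 → z_1 = 1.120000 - (-15.120672)/(7.133200) = 3.239760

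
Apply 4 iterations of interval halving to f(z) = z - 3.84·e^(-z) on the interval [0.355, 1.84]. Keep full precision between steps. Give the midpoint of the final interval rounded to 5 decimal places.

f(0.355000) = -2.337506, f(1.840000) = 1.230141 (opposite signs)
step 1: m = 1.097500, f(m) = -0.183925 < 0 → root in [1.097500, 1.840000]
step 2: m = 1.468750, f(m) = 0.584732 > 0 → root in [1.097500, 1.468750]
step 3: m = 1.283125, f(m) = 0.218793 > 0 → root in [1.097500, 1.283125]
step 4: m = 1.190313, f(m) = 0.022468 > 0 → root in [1.097500, 1.190313]
Midpoint of [1.097500, 1.190313] = 1.143906

1.14391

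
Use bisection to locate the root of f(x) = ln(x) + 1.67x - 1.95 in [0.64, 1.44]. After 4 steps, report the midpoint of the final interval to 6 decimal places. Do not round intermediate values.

1.115000

f(0.640000) = -1.327487, f(1.440000) = 0.819443 (opposite signs)
step 1: m = 1.040000, f(m) = -0.173979 < 0 → root in [1.040000, 1.440000]
step 2: m = 1.240000, f(m) = 0.335911 > 0 → root in [1.040000, 1.240000]
step 3: m = 1.140000, f(m) = 0.084828 > 0 → root in [1.040000, 1.140000]
step 4: m = 1.090000, f(m) = -0.043522 < 0 → root in [1.090000, 1.140000]
Midpoint of [1.090000, 1.140000] = 1.115000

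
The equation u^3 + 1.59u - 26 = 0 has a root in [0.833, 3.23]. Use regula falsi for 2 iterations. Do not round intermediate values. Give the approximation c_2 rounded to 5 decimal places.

f(0.833000) = -24.097520, f(3.230000) = 12.833967
step 1: c = 2.397025, f(c) = -8.416081 < 0 → new bracket [2.397025, 3.230000]
step 2: c = 2.726925, f(c) = -1.386459 < 0 → new bracket [2.726925, 3.230000]

2.72692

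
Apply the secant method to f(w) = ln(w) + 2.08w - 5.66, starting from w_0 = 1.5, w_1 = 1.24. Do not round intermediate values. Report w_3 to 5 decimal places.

2.31385

f(w_0) = -2.134535, f(w_1) = -2.865689
w_2 = 1.240000 - (-2.865689)·(1.240000 - 1.500000)/(-2.865689 - (-2.134535)) = 2.259046; f(w_2) = -0.146243
w_3 = 2.259046 - (-0.146243)·(2.259046 - 1.240000)/(-0.146243 - (-2.865689)) = 2.313846; f(w_3) = -0.008288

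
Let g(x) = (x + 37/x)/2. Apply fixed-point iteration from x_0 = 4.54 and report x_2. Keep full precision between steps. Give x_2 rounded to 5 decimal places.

x_1 = g(4.540000) = 6.344890
x_2 = g(6.344890) = 6.088177

6.08818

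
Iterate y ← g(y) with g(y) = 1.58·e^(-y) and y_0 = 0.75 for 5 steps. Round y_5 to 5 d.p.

0.74741

y_1 = g(0.750000) = 0.746339
y_2 = g(0.746339) = 0.749076
y_3 = g(0.749076) = 0.747029
y_4 = g(0.747029) = 0.748560
y_5 = g(0.748560) = 0.747415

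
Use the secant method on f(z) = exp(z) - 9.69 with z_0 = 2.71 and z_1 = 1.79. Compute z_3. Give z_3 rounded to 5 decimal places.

2.29879

Secant update: z_(k+1) = z_k − f(z_k)·(z_k − z_(k-1))/(f(z_k) − f(z_(k-1))).
f(z_0) = 5.339276, f(z_1) = -3.700548
z_2 = 1.790000 - (-3.700548)·(1.790000 - 2.710000)/(-3.700548 - (5.339276)) = 2.166612; f(z_2) = -0.961341
z_3 = 2.166612 - (-0.961341)·(2.166612 - 1.790000)/(-0.961341 - (-3.700548)) = 2.298786; f(z_3) = 0.272080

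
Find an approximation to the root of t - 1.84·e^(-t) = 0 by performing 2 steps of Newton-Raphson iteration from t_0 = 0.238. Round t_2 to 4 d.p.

f'(t) = 1 + 1.84·e^(-t)
t_0 = 0.238000: f = -1.212293, f' = 2.450293 → t_1 = 0.238000 - (-1.212293)/(2.450293) = 0.732754
t_1 = 0.732754: f = -0.151519, f' = 1.884274 → t_2 = 0.732754 - (-0.151519)/(1.884274) = 0.813167

0.8132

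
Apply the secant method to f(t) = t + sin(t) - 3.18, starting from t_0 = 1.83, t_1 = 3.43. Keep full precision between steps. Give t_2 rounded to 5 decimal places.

Secant update: t_(k+1) = t_k − f(t_k)·(t_k − t_(k-1))/(f(t_k) − f(t_(k-1))).
f(t_0) = -0.383406, f(t_1) = -0.034426
t_2 = 3.430000 - (-0.034426)·(3.430000 - 1.830000)/(-0.034426 - (-0.383406)) = 3.587835; f(t_2) = -0.023744

3.58783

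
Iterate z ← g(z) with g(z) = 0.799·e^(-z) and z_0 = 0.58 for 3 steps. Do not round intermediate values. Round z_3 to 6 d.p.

0.479406

z_1 = g(0.580000) = 0.447359
z_2 = g(0.447359) = 0.510812
z_3 = g(0.510812) = 0.479406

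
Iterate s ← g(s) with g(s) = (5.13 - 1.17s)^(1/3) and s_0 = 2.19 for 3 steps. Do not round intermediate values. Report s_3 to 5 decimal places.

1.49612

s_1 = g(2.190000) = 1.369351
s_2 = g(1.369351) = 1.522312
s_3 = g(1.522312) = 1.496123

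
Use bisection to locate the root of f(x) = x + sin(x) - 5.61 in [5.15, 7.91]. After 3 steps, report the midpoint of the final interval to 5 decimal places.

f(5.150000) = -1.365767, f(7.910000) = 3.298431 (opposite signs)
step 1: m = 6.530000, f(m) = 1.164316 > 0 → root in [5.150000, 6.530000]
step 2: m = 5.840000, f(m) = -0.198819 < 0 → root in [5.840000, 6.530000]
step 3: m = 6.185000, f(m) = 0.476972 > 0 → root in [5.840000, 6.185000]
Midpoint of [5.840000, 6.185000] = 6.012500

6.01250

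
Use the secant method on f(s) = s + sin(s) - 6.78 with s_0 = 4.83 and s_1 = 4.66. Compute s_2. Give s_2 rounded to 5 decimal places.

f(s_0) = -2.943092, f(s_1) = -3.118628
s_2 = 4.660000 - (-3.118628)·(4.660000 - 4.830000)/(-3.118628 - (-2.943092)) = 7.680270; f(s_2) = 1.885220

7.68027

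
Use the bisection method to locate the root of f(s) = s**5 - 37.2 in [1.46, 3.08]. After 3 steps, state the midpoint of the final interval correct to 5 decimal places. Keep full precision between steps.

1.96625

f(1.460000) = -30.566171, f(3.080000) = 239.974698 (opposite signs)
step 1: m = 2.270000, f(m) = 23.073899 > 0 → root in [1.460000, 2.270000]
step 2: m = 1.865000, f(m) = -14.637138 < 0 → root in [1.865000, 2.270000]
step 3: m = 2.067500, f(m) = 0.577011 > 0 → root in [1.865000, 2.067500]
Midpoint of [1.865000, 2.067500] = 1.966250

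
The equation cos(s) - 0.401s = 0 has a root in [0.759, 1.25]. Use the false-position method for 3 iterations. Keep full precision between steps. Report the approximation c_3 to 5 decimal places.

f(0.759000) = 0.421166, f(1.250000) = -0.185928
step 1: c = 1.099627, f(c) = 0.012978 > 0 → new bracket [1.099627, 1.250000]
step 2: c = 1.109438, f(c) = 0.000280 > 0 → new bracket [1.109438, 1.250000]
step 3: c = 1.109650, f(c) = 0.000006 > 0 → new bracket [1.109650, 1.250000]

1.10965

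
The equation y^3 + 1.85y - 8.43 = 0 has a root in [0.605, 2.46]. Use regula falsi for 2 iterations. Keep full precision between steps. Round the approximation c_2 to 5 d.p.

1.61002

False-position update: c = (a·f(b) − b·f(a))/(f(b) − f(a)); replace the endpoint whose sign matches f(c).
f(0.605000) = -7.089305, f(2.460000) = 11.007936
step 1: c = 1.331667, f(c) = -3.604925 < 0 → new bracket [1.331667, 2.460000]
step 2: c = 1.610021, f(c) = -1.278015 < 0 → new bracket [1.610021, 2.460000]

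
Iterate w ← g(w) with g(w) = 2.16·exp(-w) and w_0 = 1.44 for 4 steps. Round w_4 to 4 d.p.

1.1953

w_1 = g(1.440000) = 0.511764
w_2 = g(0.511764) = 1.294784
w_3 = g(1.294784) = 0.591747
w_4 = g(0.591747) = 1.195257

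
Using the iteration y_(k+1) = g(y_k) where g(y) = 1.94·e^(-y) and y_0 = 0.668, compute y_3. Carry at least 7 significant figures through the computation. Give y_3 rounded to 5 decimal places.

0.94668

y_1 = g(0.668000) = 0.994702
y_2 = g(0.994702) = 0.717477
y_3 = g(0.717477) = 0.946685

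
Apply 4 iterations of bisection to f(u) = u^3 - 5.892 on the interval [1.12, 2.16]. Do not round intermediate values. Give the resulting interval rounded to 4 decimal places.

f(1.120000) = -4.487072, f(2.160000) = 4.185696 (opposite signs)
step 1: m = 1.640000, f(m) = -1.481056 < 0 → root in [1.640000, 2.160000]
step 2: m = 1.900000, f(m) = 0.967000 > 0 → root in [1.640000, 1.900000]
step 3: m = 1.770000, f(m) = -0.346767 < 0 → root in [1.770000, 1.900000]
step 4: m = 1.835000, f(m) = 0.286858 > 0 → root in [1.770000, 1.835000]

[1.7700, 1.8350]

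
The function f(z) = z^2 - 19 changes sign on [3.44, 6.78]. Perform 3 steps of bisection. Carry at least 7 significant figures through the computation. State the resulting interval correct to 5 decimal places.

f(3.440000) = -7.166400, f(6.780000) = 26.968400 (opposite signs)
step 1: m = 5.110000, f(m) = 7.112100 > 0 → root in [3.440000, 5.110000]
step 2: m = 4.275000, f(m) = -0.724375 < 0 → root in [4.275000, 5.110000]
step 3: m = 4.692500, f(m) = 3.019556 > 0 → root in [4.275000, 4.692500]

[4.27500, 4.69250]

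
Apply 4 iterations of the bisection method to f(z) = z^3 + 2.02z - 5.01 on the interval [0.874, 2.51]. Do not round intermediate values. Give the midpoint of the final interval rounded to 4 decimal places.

f(0.874000) = -2.576892, f(2.510000) = 15.873451 (opposite signs)
step 1: m = 1.692000, f(m) = 3.251806 > 0 → root in [0.874000, 1.692000]
step 2: m = 1.283000, f(m) = -0.306408 < 0 → root in [1.283000, 1.692000]
step 3: m = 1.487500, f(m) = 1.286076 > 0 → root in [1.283000, 1.487500]
step 4: m = 1.385250, f(m) = 0.446386 > 0 → root in [1.283000, 1.385250]
Midpoint of [1.283000, 1.385250] = 1.334125

1.3341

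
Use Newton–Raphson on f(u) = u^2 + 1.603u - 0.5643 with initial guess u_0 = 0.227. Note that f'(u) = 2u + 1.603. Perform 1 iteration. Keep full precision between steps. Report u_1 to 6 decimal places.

0.299382

u_0 = 0.227000: f = -0.148890, f' = 2.057000 → u_1 = 0.227000 - (-0.148890)/(2.057000) = 0.299382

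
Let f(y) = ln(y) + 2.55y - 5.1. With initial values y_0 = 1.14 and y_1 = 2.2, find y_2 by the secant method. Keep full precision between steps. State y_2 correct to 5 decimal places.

1.79042

f(y_0) = -2.061972, f(y_1) = 1.298457
y_2 = 2.200000 - (1.298457)·(2.200000 - 1.140000)/(1.298457 - (-2.061972)) = 1.790420; f(y_2) = 0.048021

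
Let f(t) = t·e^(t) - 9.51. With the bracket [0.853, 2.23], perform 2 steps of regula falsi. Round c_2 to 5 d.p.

False-position update: c = (a·f(b) − b·f(a))/(f(b) − f(a)); replace the endpoint whose sign matches f(c).
f(0.853000) = -7.508285, f(2.230000) = 11.228701
step 1: c = 1.404791, f(c) = -3.785929 < 0 → new bracket [1.404791, 2.230000]
step 2: c = 1.612867, f(c) = -1.417961 < 0 → new bracket [1.612867, 2.230000]

1.61287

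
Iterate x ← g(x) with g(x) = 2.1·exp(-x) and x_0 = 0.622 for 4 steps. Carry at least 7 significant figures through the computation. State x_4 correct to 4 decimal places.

x_1 = g(0.622000) = 1.127426
x_2 = g(1.127426) = 0.680118
x_3 = g(0.680118) = 1.063770
x_4 = g(1.063770) = 0.724819

0.7248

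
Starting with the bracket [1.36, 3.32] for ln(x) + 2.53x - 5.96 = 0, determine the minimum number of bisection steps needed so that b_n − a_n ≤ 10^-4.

Initial width b − a = 3.32 − 1.36 = 1.960000.
After n steps the width is (b−a)/2^n; need (b−a)/2^n ≤ 10^-4.
So n ≥ log₂(1.960000/10^-4) = log₂(19600.0000) ≈ 14.2586.
Hence n = 15.

15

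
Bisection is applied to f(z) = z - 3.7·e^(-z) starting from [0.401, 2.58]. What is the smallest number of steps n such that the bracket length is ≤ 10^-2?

8

Initial width b − a = 2.58 − 0.401 = 2.179000.
After n steps the width is (b−a)/2^n; need (b−a)/2^n ≤ 10^-2.
So n ≥ log₂(2.179000/10^-2) = log₂(217.9000) ≈ 7.7675.
Hence n = 8.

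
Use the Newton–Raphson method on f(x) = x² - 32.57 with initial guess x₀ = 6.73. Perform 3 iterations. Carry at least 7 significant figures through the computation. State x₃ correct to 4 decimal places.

f'(x) = 2x
x_0 = 6.730000: f = 12.722900, f' = 13.460000 → x_1 = 6.730000 - (12.722900)/(13.460000) = 5.784762
x_1 = 5.784762: f = 0.893474, f' = 11.569525 → x_2 = 5.784762 - (0.893474)/(11.569525) = 5.707536
x_2 = 5.707536: f = 0.005964, f' = 11.415071 → x_3 = 5.707536 - (0.005964)/(11.415071) = 5.707013

5.7070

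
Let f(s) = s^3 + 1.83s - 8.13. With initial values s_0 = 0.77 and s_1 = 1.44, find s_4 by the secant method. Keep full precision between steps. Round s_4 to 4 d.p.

1.7081

f(s_0) = -6.264367, f(s_1) = -2.508816
s_2 = 1.440000 - (-2.508816)·(1.440000 - 0.770000)/(-2.508816 - (-6.264367)) = 1.887579; f(s_2) = 2.049631
s_3 = 1.887579 - (2.049631)·(1.887579 - 1.440000)/(2.049631 - (-2.508816)) = 1.686333; f(s_3) = -0.248558
s_4 = 1.686333 - (-0.248558)·(1.686333 - 1.887579)/(-0.248558 - (2.049631)) = 1.708098; f(s_4) = -0.020634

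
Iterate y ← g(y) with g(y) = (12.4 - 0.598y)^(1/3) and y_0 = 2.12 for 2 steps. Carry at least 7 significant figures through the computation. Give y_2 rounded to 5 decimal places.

2.22834

y_1 = g(2.120000) = 2.232857
y_2 = g(2.232857) = 2.228335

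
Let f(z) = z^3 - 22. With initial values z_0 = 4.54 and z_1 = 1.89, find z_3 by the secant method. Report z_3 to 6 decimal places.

f(z_0) = 71.576664, f(z_1) = -15.248731
z_2 = 1.890000 - (-15.248731)·(1.890000 - 4.540000)/(-15.248731 - (71.576664)) = 2.355407; f(z_2) = -8.932340
z_3 = 2.355407 - (-8.932340)·(2.355407 - 1.890000)/(-8.932340 - (-15.248731)) = 3.013563; f(z_3) = 5.367865

3.013563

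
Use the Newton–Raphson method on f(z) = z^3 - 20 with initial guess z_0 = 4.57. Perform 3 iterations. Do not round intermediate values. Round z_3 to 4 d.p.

Newton update: z ← z − f(z)/f'(z).
f'(z) = 3z^2
z_0 = 4.570000: f = 75.443993, f' = 62.654700 → z_1 = 4.570000 - (75.443993)/(62.654700) = 3.365877
z_1 = 3.365877: f = 18.132436, f' = 33.987375 → z_2 = 3.365877 - (18.132436)/(33.987375) = 2.832372
z_2 = 2.832372: f = 2.722214, f' = 24.066985 → z_3 = 2.832372 - (2.722214)/(24.066985) = 2.719262

2.7193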